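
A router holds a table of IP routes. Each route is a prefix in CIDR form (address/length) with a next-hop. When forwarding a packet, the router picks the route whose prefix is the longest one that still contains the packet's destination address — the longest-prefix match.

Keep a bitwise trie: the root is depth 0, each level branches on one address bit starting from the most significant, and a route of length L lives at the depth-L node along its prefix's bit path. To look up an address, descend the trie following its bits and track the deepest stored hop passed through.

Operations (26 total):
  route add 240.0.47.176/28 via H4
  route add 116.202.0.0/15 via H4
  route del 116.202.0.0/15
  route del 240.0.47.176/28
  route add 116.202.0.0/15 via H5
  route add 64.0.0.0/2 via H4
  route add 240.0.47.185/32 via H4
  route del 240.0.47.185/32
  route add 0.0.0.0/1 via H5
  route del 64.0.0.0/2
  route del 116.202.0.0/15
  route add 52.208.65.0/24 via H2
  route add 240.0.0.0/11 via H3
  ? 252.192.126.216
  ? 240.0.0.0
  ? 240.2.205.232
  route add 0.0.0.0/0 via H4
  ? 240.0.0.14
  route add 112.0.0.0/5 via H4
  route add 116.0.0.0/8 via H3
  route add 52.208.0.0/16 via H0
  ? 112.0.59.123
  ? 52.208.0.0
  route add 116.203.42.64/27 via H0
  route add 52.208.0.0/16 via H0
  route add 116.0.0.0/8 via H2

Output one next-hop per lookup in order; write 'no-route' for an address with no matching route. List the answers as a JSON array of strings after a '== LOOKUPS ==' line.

Trace:
  + 240.0.47.176/28 (H4) depth=28
  + 116.202.0.0/15 (H4) depth=15
  - 116.202.0.0/15 clear@15
  - 240.0.47.176/28 clear@28
  + 116.202.0.0/15 (H5) depth=15
  + 64.0.0.0/2 (H4) depth=2
  + 240.0.47.185/32 (H4) depth=32
  - 240.0.47.185/32 clear@32
  + 0.0.0.0/1 (H5) depth=1
  - 64.0.0.0/2 clear@2
  - 116.202.0.0/15 clear@15
  + 52.208.65.0/24 (H2) depth=24
  + 240.0.0.0/11 (H3) depth=11
  Q 252.192.126.216: descend 1111 ; hops seen [∅] ; pick no-route
  Q 240.0.0.0: descend 111100000000000000 ; hops seen [H3] ; pick H3
  Q 240.2.205.232: descend 11110000000000 ; hops seen [H3] ; pick H3
  + 0.0.0.0/0 (H4) depth=0
  Q 240.0.0.14: descend 111100000000000000 ; hops seen [H4,H3] ; pick H3
  + 112.0.0.0/5 (H4) depth=5
  + 116.0.0.0/8 (H3) depth=8
  + 52.208.0.0/16 (H0) depth=16
  Q 112.0.59.123: descend 01110 ; hops seen [H4,H5,H4] ; pick H4
  Q 52.208.0.0: descend 00110100110100000 ; hops seen [H4,H5,H0] ; pick H0
  + 116.203.42.64/27 (H0) depth=27
  + 52.208.0.0/16 (H0) depth=16
  + 116.0.0.0/8 (H2) depth=8

== LOOKUPS ==
["no-route","H3","H3","H3","H4","H0"]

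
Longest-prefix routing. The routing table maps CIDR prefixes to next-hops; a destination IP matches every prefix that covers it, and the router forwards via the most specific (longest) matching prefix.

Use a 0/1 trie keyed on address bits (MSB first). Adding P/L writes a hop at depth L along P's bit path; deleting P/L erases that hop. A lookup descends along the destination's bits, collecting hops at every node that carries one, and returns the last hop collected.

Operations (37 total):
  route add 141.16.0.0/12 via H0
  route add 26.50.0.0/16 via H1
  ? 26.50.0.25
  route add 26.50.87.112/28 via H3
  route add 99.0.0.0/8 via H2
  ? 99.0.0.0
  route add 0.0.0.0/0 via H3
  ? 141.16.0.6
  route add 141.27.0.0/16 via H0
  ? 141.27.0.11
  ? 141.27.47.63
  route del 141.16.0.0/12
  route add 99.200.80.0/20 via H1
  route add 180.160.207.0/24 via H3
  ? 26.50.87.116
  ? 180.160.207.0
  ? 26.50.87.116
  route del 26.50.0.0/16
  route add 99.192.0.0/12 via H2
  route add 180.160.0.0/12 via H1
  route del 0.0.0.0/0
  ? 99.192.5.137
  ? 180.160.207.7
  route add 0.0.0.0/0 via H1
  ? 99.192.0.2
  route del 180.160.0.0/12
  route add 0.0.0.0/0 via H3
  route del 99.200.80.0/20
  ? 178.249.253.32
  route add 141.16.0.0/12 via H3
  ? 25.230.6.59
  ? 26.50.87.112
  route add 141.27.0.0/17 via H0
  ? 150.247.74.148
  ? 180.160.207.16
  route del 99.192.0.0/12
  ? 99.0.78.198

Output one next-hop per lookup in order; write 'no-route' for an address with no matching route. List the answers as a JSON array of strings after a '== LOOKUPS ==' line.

Process each operation:
  add 141.16.0.0/12 -> H0 at depth 12
  add 26.50.0.0/16 -> H1 at depth 16
  ? 26.50.0.25  path d0:-→d1:-→d2:-→d3:-→d4:-→d5:-→d6:-→d7:-→d8:-→d9:-→d10:-→d11:-→d12:-→d13:-→d14:-→d15:-→d16:H1  best=H1
  add 26.50.87.112/28 -> H3 at depth 28
  add 99.0.0.0/8 -> H2 at depth 8
  ? 99.0.0.0  path d0:-→d1:-→d2:-→d3:-→d4:-→d5:-→d6:-→d7:-→d8:H2  best=H2
  add 0.0.0.0/0 -> H3 at depth 0
  ? 141.16.0.6  path d0:H3→d1:-→d2:-→d3:-→d4:-→d5:-→d6:-→d7:-→d8:-→d9:-→d10:-→d11:-→d12:H0  best=H0
  add 141.27.0.0/16 -> H0 at depth 16
  ? 141.27.0.11  path d0:H3→d1:-→d2:-→d3:-→d4:-→d5:-→d6:-→d7:-→d8:-→d9:-→d10:-→d11:-→d12:H0→d13:-→d14:-→d15:-→d16:H0  best=H0
  ? 141.27.47.63  path d0:H3→d1:-→d2:-→d3:-→d4:-→d5:-→d6:-→d7:-→d8:-→d9:-→d10:-→d11:-→d12:H0→d13:-→d14:-→d15:-→d16:H0  best=H0
  del 141.16.0.0/12 (clear depth 12)
  add 99.200.80.0/20 -> H1 at depth 20
  add 180.160.207.0/24 -> H3 at depth 24
  ? 26.50.87.116  path d0:H3→d1:-→d2:-→d3:-→d4:-→d5:-→d6:-→d7:-→d8:-→d9:-→d10:-→d11:-→d12:-→d13:-→d14:-→d15:-→d16:H1→d17:-→d18:-→d19:-→d20:-→d21:-→d22:-→d23:-→d24:-→d25:-→d26:-→d27:-→d28:H3  best=H3
  ? 180.160.207.0  path d0:H3→d1:-→d2:-→d3:-→d4:-→d5:-→d6:-→d7:-→d8:-→d9:-→d10:-→d11:-→d12:-→d13:-→d14:-→d15:-→d16:-→d17:-→d18:-→d19:-→d20:-→d21:-→d22:-→d23:-→d24:H3  best=H3
  ? 26.50.87.116  path d0:H3→d1:-→d2:-→d3:-→d4:-→d5:-→d6:-→d7:-→d8:-→d9:-→d10:-→d11:-→d12:-→d13:-→d14:-→d15:-→d16:H1→d17:-→d18:-→d19:-→d20:-→d21:-→d22:-→d23:-→d24:-→d25:-→d26:-→d27:-→d28:H3  best=H3
  del 26.50.0.0/16 (clear depth 16)
  add 99.192.0.0/12 -> H2 at depth 12
  add 180.160.0.0/12 -> H1 at depth 12
  del 0.0.0.0/0 (clear depth 0)
  ? 99.192.5.137  path d0:-→d1:-→d2:-→d3:-→d4:-→d5:-→d6:-→d7:-→d8:H2→d9:-→d10:-→d11:-→d12:H2  best=H2
  ? 180.160.207.7  path d0:-→d1:-→d2:-→d3:-→d4:-→d5:-→d6:-→d7:-→d8:-→d9:-→d10:-→d11:-→d12:H1→d13:-→d14:-→d15:-→d16:-→d17:-→d18:-→d19:-→d20:-→d21:-→d22:-→d23:-→d24:H3  best=H3
  add 0.0.0.0/0 -> H1 at depth 0
  ? 99.192.0.2  path d0:H1→d1:-→d2:-→d3:-→d4:-→d5:-→d6:-→d7:-→d8:H2→d9:-→d10:-→d11:-→d12:H2  best=H2
  del 180.160.0.0/12 (clear depth 12)
  add 0.0.0.0/0 -> H3 at depth 0
  del 99.200.80.0/20 (clear depth 20)
  ? 178.249.253.32  path d0:H3→d1:-→d2:-→d3:-→d4:-→d5:-  best=H3
  add 141.16.0.0/12 -> H3 at depth 12
  ? 25.230.6.59  path d0:H3→d1:-→d2:-→d3:-→d4:-→d5:-→d6:-  best=H3
  ? 26.50.87.112  path d0:H3→d1:-→d2:-→d3:-→d4:-→d5:-→d6:-→d7:-→d8:-→d9:-→d10:-→d11:-→d12:-→d13:-→d14:-→d15:-→d16:-→d17:-→d18:-→d19:-→d20:-→d21:-→d22:-→d23:-→d24:-→d25:-→d26:-→d27:-→d28:H3  best=H3
  add 141.27.0.0/17 -> H0 at depth 17
  ? 150.247.74.148  path d0:H3→d1:-→d2:-→d3:-  best=H3
  ? 180.160.207.16  path d0:H3→d1:-→d2:-→d3:-→d4:-→d5:-→d6:-→d7:-→d8:-→d9:-→d10:-→d11:-→d12:-→d13:-→d14:-→d15:-→d16:-→d17:-→d18:-→d19:-→d20:-→d21:-→d22:-→d23:-→d24:H3  best=H3
  del 99.192.0.0/12 (clear depth 12)
  ? 99.0.78.198  path d0:H3→d1:-→d2:-→d3:-→d4:-→d5:-→d6:-→d7:-→d8:H2  best=H2

== LOOKUPS ==
["H1","H2","H0","H0","H0","H3","H3","H3","H2","H3","H2","H3","H3","H3","H3","H3","H2"]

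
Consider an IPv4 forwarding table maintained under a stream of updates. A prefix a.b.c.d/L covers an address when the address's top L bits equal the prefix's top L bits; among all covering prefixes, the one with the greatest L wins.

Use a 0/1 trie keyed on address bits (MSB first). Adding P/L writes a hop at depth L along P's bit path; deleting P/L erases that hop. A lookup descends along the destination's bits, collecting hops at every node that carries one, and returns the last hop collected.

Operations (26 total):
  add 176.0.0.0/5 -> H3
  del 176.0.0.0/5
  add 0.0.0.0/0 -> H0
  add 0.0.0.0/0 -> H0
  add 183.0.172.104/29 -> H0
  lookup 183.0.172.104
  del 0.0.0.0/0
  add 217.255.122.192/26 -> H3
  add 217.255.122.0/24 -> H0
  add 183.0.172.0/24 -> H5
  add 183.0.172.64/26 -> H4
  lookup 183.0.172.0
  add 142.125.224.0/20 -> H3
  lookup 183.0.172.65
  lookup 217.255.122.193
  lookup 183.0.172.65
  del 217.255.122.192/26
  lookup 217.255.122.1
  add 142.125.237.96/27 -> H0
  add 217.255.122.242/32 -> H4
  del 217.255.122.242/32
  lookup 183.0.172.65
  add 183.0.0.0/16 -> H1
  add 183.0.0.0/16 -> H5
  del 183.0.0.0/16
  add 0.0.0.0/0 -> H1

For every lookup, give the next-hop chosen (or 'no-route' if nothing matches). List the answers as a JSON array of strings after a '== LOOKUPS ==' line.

Apply in order:
  add 176.0.0.0/5 -> H3 at depth 5
  - 176.0.0.0/5 clear@5
  add 0.0.0.0/0 -> H0 at depth 0
  add 0.0.0.0/0 -> H0 at depth 0
  add 183.0.172.104/29 -> H0 at depth 29
  lookup 183.0.172.104: bits 10110111000000001010110001101 walk d0:H0→d1:-→d2:-→d3:-→d4:-→d5:-→d6:-→d7:-→d8:-→d9:-→d10:-→d11:-→d12:-→d13:-→d14:-→d15:-→d16:-→d17:-→d18:-→d19:-→d20:-→d21:-→d22:-→d23:-→d24:-→d25:-→d26:-→d27:-→d28:-→d29:H0 -> H0
  - 0.0.0.0/0 clear@0
  add 217.255.122.192/26 -> H3 at depth 26
  add 217.255.122.0/24 -> H0 at depth 24
  add 183.0.172.0/24 -> H5 at depth 24
  add 183.0.172.64/26 -> H4 at depth 26
  lookup 183.0.172.0: bits 1011011100000000101011000 walk d0:-→d1:-→d2:-→d3:-→d4:-→d5:-→d6:-→d7:-→d8:-→d9:-→d10:-→d11:-→d12:-→d13:-→d14:-→d15:-→d16:-→d17:-→d18:-→d19:-→d20:-→d21:-→d22:-→d23:-→d24:H5→d25:- -> H5
  add 142.125.224.0/20 -> H3 at depth 20
  lookup 183.0.172.65: bits 10110111000000001010110001 walk d0:-→d1:-→d2:-→d3:-→d4:-→d5:-→d6:-→d7:-→d8:-→d9:-→d10:-→d11:-→d12:-→d13:-→d14:-→d15:-→d16:-→d17:-→d18:-→d19:-→d20:-→d21:-→d22:-→d23:-→d24:H5→d25:-→d26:H4 -> H4
  lookup 217.255.122.193: bits 11011001111111110111101011 walk d0:-→d1:-→d2:-→d3:-→d4:-→d5:-→d6:-→d7:-→d8:-→d9:-→d10:-→d11:-→d12:-→d13:-→d14:-→d15:-→d16:-→d17:-→d18:-→d19:-→d20:-→d21:-→d22:-→d23:-→d24:H0→d25:-→d26:H3 -> H3
  lookup 183.0.172.65: bits 10110111000000001010110001 walk d0:-→d1:-→d2:-→d3:-→d4:-→d5:-→d6:-→d7:-→d8:-→d9:-→d10:-→d11:-→d12:-→d13:-→d14:-→d15:-→d16:-→d17:-→d18:-→d19:-→d20:-→d21:-→d22:-→d23:-→d24:H5→d25:-→d26:H4 -> H4
  - 217.255.122.192/26 clear@26
  lookup 217.255.122.1: bits 110110011111111101111010 walk d0:-→d1:-→d2:-→d3:-→d4:-→d5:-→d6:-→d7:-→d8:-→d9:-→d10:-→d11:-→d12:-→d13:-→d14:-→d15:-→d16:-→d17:-→d18:-→d19:-→d20:-→d21:-→d22:-→d23:-→d24:H0 -> H0
  add 142.125.237.96/27 -> H0 at depth 27
  add 217.255.122.242/32 -> H4 at depth 32
  - 217.255.122.242/32 clear@32
  lookup 183.0.172.65: bits 10110111000000001010110001 walk d0:-→d1:-→d2:-→d3:-→d4:-→d5:-→d6:-→d7:-→d8:-→d9:-→d10:-→d11:-→d12:-→d13:-→d14:-→d15:-→d16:-→d17:-→d18:-→d19:-→d20:-→d21:-→d22:-→d23:-→d24:H5→d25:-→d26:H4 -> H4
  add 183.0.0.0/16 -> H1 at depth 16
  add 183.0.0.0/16 -> H5 at depth 16
  - 183.0.0.0/16 clear@16
  add 0.0.0.0/0 -> H1 at depth 0

== LOOKUPS ==
["H0","H5","H4","H3","H4","H0","H4"]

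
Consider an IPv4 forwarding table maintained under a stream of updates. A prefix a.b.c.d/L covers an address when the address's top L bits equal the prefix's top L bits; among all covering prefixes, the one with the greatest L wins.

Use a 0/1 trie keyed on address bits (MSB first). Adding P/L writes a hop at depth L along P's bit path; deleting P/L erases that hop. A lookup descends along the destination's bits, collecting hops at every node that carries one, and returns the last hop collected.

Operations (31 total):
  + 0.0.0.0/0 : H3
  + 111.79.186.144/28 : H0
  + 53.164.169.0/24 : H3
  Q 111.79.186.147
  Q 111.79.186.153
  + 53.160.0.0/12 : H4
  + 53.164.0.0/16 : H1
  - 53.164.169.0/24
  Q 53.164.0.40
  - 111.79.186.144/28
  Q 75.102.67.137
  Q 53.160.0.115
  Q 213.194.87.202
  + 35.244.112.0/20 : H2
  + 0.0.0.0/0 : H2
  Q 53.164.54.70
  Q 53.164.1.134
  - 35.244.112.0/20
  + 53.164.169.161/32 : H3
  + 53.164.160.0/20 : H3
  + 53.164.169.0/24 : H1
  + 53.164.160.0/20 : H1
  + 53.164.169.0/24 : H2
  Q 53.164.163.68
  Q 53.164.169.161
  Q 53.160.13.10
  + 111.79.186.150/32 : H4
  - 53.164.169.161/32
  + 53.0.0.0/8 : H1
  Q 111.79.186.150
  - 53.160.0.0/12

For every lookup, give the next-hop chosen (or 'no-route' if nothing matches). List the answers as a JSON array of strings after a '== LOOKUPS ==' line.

Process each operation:
  add 0.0.0.0/0 -> H3 at depth 0
  add 111.79.186.144/28 -> H0 at depth 28
  add 53.164.169.0/24 -> H3 at depth 24
  lookup 111.79.186.147: bits 0110111101001111101110101001 walk d0:H3→d1:-→d2:-→d3:-→d4:-→d5:-→d6:-→d7:-→d8:-→d9:-→d10:-→d11:-→d12:-→d13:-→d14:-→d15:-→d16:-→d17:-→d18:-→d19:-→d20:-→d21:-→d22:-→d23:-→d24:-→d25:-→d26:-→d27:-→d28:H0 -> H0
  lookup 111.79.186.153: bits 0110111101001111101110101001 walk d0:H3→d1:-→d2:-→d3:-→d4:-→d5:-→d6:-→d7:-→d8:-→d9:-→d10:-→d11:-→d12:-→d13:-→d14:-→d15:-→d16:-→d17:-→d18:-→d19:-→d20:-→d21:-→d22:-→d23:-→d24:-→d25:-→d26:-→d27:-→d28:H0 -> H0
  add 53.160.0.0/12 -> H4 at depth 12
  add 53.164.0.0/16 -> H1 at depth 16
  - 53.164.169.0/24 clear@24
  lookup 53.164.0.40: bits 0011010110100100 walk d0:H3→d1:-→d2:-→d3:-→d4:-→d5:-→d6:-→d7:-→d8:-→d9:-→d10:-→d11:-→d12:H4→d13:-→d14:-→d15:-→d16:H1 -> H1
  - 111.79.186.144/28 clear@28
  lookup 75.102.67.137: bits 01 walk d0:H3→d1:-→d2:- -> H3
  lookup 53.160.0.115: bits 0011010110100 walk d0:H3→d1:-→d2:-→d3:-→d4:-→d5:-→d6:-→d7:-→d8:-→d9:-→d10:-→d11:-→d12:H4→d13:- -> H4
  lookup 213.194.87.202: bits ε walk d0:H3 -> H3
  add 35.244.112.0/20 -> H2 at depth 20
  add 0.0.0.0/0 -> H2 at depth 0
  lookup 53.164.54.70: bits 0011010110100100 walk d0:H2→d1:-→d2:-→d3:-→d4:-→d5:-→d6:-→d7:-→d8:-→d9:-→d10:-→d11:-→d12:H4→d13:-→d14:-→d15:-→d16:H1 -> H1
  lookup 53.164.1.134: bits 0011010110100100 walk d0:H2→d1:-→d2:-→d3:-→d4:-→d5:-→d6:-→d7:-→d8:-→d9:-→d10:-→d11:-→d12:H4→d13:-→d14:-→d15:-→d16:H1 -> H1
  - 35.244.112.0/20 clear@20
  add 53.164.169.161/32 -> H3 at depth 32
  add 53.164.160.0/20 -> H3 at depth 20
  add 53.164.169.0/24 -> H1 at depth 24
  add 53.164.160.0/20 -> H1 at depth 20
  add 53.164.169.0/24 -> H2 at depth 24
  lookup 53.164.163.68: bits 00110101101001001010 walk d0:H2→d1:-→d2:-→d3:-→d4:-→d5:-→d6:-→d7:-→d8:-→d9:-→d10:-→d11:-→d12:H4→d13:-→d14:-→d15:-→d16:H1→d17:-→d18:-→d19:-→d20:H1 -> H1
  lookup 53.164.169.161: bits 00110101101001001010100110100001 walk d0:H2→d1:-→d2:-→d3:-→d4:-→d5:-→d6:-→d7:-→d8:-→d9:-→d10:-→d11:-→d12:H4→d13:-→d14:-→d15:-→d16:H1→d17:-→d18:-→d19:-→d20:H1→d21:-→d22:-→d23:-→d24:H2→d25:-→d26:-→d27:-→d28:-→d29:-→d30:-→d31:-→d32:H3 -> H3
  lookup 53.160.13.10: bits 0011010110100 walk d0:H2→d1:-→d2:-→d3:-→d4:-→d5:-→d6:-→d7:-→d8:-→d9:-→d10:-→d11:-→d12:H4→d13:- -> H4
  add 111.79.186.150/32 -> H4 at depth 32
  - 53.164.169.161/32 clear@32
  add 53.0.0.0/8 -> H1 at depth 8
  lookup 111.79.186.150: bits 01101111010011111011101010010110 walk d0:H2→d1:-→d2:-→d3:-→d4:-→d5:-→d6:-→d7:-→d8:-→d9:-→d10:-→d11:-→d12:-→d13:-→d14:-→d15:-→d16:-→d17:-→d18:-→d19:-→d20:-→d21:-→d22:-→d23:-→d24:-→d25:-→d26:-→d27:-→d28:-→d29:-→d30:-→d31:-→d32:H4 -> H4
  - 53.160.0.0/12 clear@12

== LOOKUPS ==
["H0","H0","H1","H3","H4","H3","H1","H1","H1","H3","H4","H4"]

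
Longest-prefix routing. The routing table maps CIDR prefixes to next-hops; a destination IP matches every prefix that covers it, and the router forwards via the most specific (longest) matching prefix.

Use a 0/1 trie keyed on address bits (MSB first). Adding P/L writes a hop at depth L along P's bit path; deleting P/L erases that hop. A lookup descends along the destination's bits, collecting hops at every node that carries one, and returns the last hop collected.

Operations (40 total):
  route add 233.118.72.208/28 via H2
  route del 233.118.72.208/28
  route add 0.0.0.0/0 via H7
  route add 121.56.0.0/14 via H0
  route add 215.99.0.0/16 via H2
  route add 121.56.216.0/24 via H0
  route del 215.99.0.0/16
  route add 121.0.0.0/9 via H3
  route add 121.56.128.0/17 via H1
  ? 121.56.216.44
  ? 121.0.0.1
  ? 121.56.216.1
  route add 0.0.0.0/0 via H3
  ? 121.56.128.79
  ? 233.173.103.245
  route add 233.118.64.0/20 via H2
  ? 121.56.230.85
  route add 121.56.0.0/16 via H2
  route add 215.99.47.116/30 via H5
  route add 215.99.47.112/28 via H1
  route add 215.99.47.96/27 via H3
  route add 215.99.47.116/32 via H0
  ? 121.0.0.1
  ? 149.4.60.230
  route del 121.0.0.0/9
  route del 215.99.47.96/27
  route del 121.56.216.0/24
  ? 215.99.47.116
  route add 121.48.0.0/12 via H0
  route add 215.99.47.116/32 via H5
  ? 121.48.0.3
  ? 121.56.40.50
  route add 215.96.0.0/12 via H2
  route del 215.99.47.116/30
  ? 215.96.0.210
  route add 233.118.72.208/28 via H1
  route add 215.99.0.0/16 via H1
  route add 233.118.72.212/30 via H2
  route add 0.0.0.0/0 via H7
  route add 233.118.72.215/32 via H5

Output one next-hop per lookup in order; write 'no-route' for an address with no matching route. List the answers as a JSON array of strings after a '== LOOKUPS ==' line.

Apply in order:
  + 233.118.72.208/28 (H2) depth=28
  - 233.118.72.208/28 clear@28
  + 0.0.0.0/0 (H7) depth=0
  + 121.56.0.0/14 (H0) depth=14
  + 215.99.0.0/16 (H2) depth=16
  + 121.56.216.0/24 (H0) depth=24
  - 215.99.0.0/16 clear@16
  + 121.0.0.0/9 (H3) depth=9
  + 121.56.128.0/17 (H1) depth=17
  lookup 121.56.216.44: bits 011110010011100011011000 walk d0:H7→d1:-→d2:-→d3:-→d4:-→d5:-→d6:-→d7:-→d8:-→d9:H3→d10:-→d11:-→d12:-→d13:-→d14:H0→d15:-→d16:-→d17:H1→d18:-→d19:-→d20:-→d21:-→d22:-→d23:-→d24:H0 -> H0
  lookup 121.0.0.1: bits 0111100100 walk d0:H7→d1:-→d2:-→d3:-→d4:-→d5:-→d6:-→d7:-→d8:-→d9:H3→d10:- -> H3
  lookup 121.56.216.1: bits 011110010011100011011000 walk d0:H7→d1:-→d2:-→d3:-→d4:-→d5:-→d6:-→d7:-→d8:-→d9:H3→d10:-→d11:-→d12:-→d13:-→d14:H0→d15:-→d16:-→d17:H1→d18:-→d19:-→d20:-→d21:-→d22:-→d23:-→d24:H0 -> H0
  + 0.0.0.0/0 (H3) depth=0
  lookup 121.56.128.79: bits 01111001001110001 walk d0:H3→d1:-→d2:-→d3:-→d4:-→d5:-→d6:-→d7:-→d8:-→d9:H3→d10:-→d11:-→d12:-→d13:-→d14:H0→d15:-→d16:-→d17:H1 -> H1
  lookup 233.173.103.245: bits 11101001 walk d0:H3→d1:-→d2:-→d3:-→d4:-→d5:-→d6:-→d7:-→d8:- -> H3
  + 233.118.64.0/20 (H2) depth=20
  lookup 121.56.230.85: bits 011110010011100011 walk d0:H3→d1:-→d2:-→d3:-→d4:-→d5:-→d6:-→d7:-→d8:-→d9:H3→d10:-→d11:-→d12:-→d13:-→d14:H0→d15:-→d16:-→d17:H1→d18:- -> H1
  + 121.56.0.0/16 (H2) depth=16
  + 215.99.47.116/30 (H5) depth=30
  + 215.99.47.112/28 (H1) depth=28
  + 215.99.47.96/27 (H3) depth=27
  + 215.99.47.116/32 (H0) depth=32
  lookup 121.0.0.1: bits 0111100100 walk d0:H3→d1:-→d2:-→d3:-→d4:-→d5:-→d6:-→d7:-→d8:-→d9:H3→d10:- -> H3
  lookup 149.4.60.230: bits 1 walk d0:H3→d1:- -> H3
  - 121.0.0.0/9 clear@9
  - 215.99.47.96/27 clear@27
  - 121.56.216.0/24 clear@24
  lookup 215.99.47.116: bits 11010111011000110010111101110100 walk d0:H3→d1:-→d2:-→d3:-→d4:-→d5:-→d6:-→d7:-→d8:-→d9:-→d10:-→d11:-→d12:-→d13:-→d14:-→d15:-→d16:-→d17:-→d18:-→d19:-→d20:-→d21:-→d22:-→d23:-→d24:-→d25:-→d26:-→d27:-→d28:H1→d29:-→d30:H5→d31:-→d32:H0 -> H0
  + 121.48.0.0/12 (H0) depth=12
  + 215.99.47.116/32 (H5) depth=32
  lookup 121.48.0.3: bits 011110010011 walk d0:H3→d1:-→d2:-→d3:-→d4:-→d5:-→d6:-→d7:-→d8:-→d9:-→d10:-→d11:-→d12:H0 -> H0
  lookup 121.56.40.50: bits 0111100100111000 walk d0:H3→d1:-→d2:-→d3:-→d4:-→d5:-→d6:-→d7:-→d8:-→d9:-→d10:-→d11:-→d12:H0→d13:-→d14:H0→d15:-→d16:H2 -> H2
  + 215.96.0.0/12 (H2) depth=12
  - 215.99.47.116/30 clear@30
  lookup 215.96.0.210: bits 11010111011000 walk d0:H3→d1:-→d2:-→d3:-→d4:-→d5:-→d6:-→d7:-→d8:-→d9:-→d10:-→d11:-→d12:H2→d13:-→d14:- -> H2
  + 233.118.72.208/28 (H1) depth=28
  + 215.99.0.0/16 (H1) depth=16
  + 233.118.72.212/30 (H2) depth=30
  + 0.0.0.0/0 (H7) depth=0
  + 233.118.72.215/32 (H5) depth=32

== LOOKUPS ==
["H0","H3","H0","H1","H3","H1","H3","H3","H0","H0","H2","H2"]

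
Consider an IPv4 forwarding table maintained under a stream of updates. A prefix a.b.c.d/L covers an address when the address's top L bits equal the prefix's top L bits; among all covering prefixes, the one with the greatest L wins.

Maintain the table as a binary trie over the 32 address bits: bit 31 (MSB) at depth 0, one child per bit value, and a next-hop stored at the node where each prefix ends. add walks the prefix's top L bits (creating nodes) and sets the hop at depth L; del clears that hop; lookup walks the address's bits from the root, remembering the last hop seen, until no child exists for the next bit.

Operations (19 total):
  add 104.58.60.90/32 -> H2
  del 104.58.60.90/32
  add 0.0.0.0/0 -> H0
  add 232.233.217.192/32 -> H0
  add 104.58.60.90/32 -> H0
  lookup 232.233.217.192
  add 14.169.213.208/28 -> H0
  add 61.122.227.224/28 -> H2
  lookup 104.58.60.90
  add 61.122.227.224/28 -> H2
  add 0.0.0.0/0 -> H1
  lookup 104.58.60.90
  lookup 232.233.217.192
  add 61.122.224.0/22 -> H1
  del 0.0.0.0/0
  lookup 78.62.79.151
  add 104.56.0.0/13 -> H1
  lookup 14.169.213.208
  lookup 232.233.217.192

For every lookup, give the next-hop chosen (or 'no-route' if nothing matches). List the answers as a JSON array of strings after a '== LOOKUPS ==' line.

Apply in order:
  + 104.58.60.90/32 (H2) depth=32
  del 104.58.60.90/32 (clear depth 32)
  + 0.0.0.0/0 (H0) depth=0
  + 232.233.217.192/32 (H0) depth=32
  + 104.58.60.90/32 (H0) depth=32
  ? 232.233.217.192  path d0:H0→d1:-→d2:-→d3:-→d4:-→d5:-→d6:-→d7:-→d8:-→d9:-→d10:-→d11:-→d12:-→d13:-→d14:-→d15:-→d16:-→d17:-→d18:-→d19:-→d20:-→d21:-→d22:-→d23:-→d24:-→d25:-→d26:-→d27:-→d28:-→d29:-→d30:-→d31:-→d32:H0  best=H0
  + 14.169.213.208/28 (H0) depth=28
  + 61.122.227.224/28 (H2) depth=28
  ? 104.58.60.90  path d0:H0→d1:-→d2:-→d3:-→d4:-→d5:-→d6:-→d7:-→d8:-→d9:-→d10:-→d11:-→d12:-→d13:-→d14:-→d15:-→d16:-→d17:-→d18:-→d19:-→d20:-→d21:-→d22:-→d23:-→d24:-→d25:-→d26:-→d27:-→d28:-→d29:-→d30:-→d31:-→d32:H0  best=H0
  + 61.122.227.224/28 (H2) depth=28
  + 0.0.0.0/0 (H1) depth=0
  ? 104.58.60.90  path d0:H1→d1:-→d2:-→d3:-→d4:-→d5:-→d6:-→d7:-→d8:-→d9:-→d10:-→d11:-→d12:-→d13:-→d14:-→d15:-→d16:-→d17:-→d18:-→d19:-→d20:-→d21:-→d22:-→d23:-→d24:-→d25:-→d26:-→d27:-→d28:-→d29:-→d30:-→d31:-→d32:H0  best=H0
  ? 232.233.217.192  path d0:H1→d1:-→d2:-→d3:-→d4:-→d5:-→d6:-→d7:-→d8:-→d9:-→d10:-→d11:-→d12:-→d13:-→d14:-→d15:-→d16:-→d17:-→d18:-→d19:-→d20:-→d21:-→d22:-→d23:-→d24:-→d25:-→d26:-→d27:-→d28:-→d29:-→d30:-→d31:-→d32:H0  best=H0
  + 61.122.224.0/22 (H1) depth=22
  del 0.0.0.0/0 (clear depth 0)
  ? 78.62.79.151  path d0:-→d1:-→d2:-  best=no-route
  + 104.56.0.0/13 (H1) depth=13
  ? 14.169.213.208  path d0:-→d1:-→d2:-→d3:-→d4:-→d5:-→d6:-→d7:-→d8:-→d9:-→d10:-→d11:-→d12:-→d13:-→d14:-→d15:-→d16:-→d17:-→d18:-→d19:-→d20:-→d21:-→d22:-→d23:-→d24:-→d25:-→d26:-→d27:-→d28:H0  best=H0
  ? 232.233.217.192  path d0:-→d1:-→d2:-→d3:-→d4:-→d5:-→d6:-→d7:-→d8:-→d9:-→d10:-→d11:-→d12:-→d13:-→d14:-→d15:-→d16:-→d17:-→d18:-→d19:-→d20:-→d21:-→d22:-→d23:-→d24:-→d25:-→d26:-→d27:-→d28:-→d29:-→d30:-→d31:-→d32:H0  best=H0

== LOOKUPS ==
["H0","H0","H0","H0","no-route","H0","H0"]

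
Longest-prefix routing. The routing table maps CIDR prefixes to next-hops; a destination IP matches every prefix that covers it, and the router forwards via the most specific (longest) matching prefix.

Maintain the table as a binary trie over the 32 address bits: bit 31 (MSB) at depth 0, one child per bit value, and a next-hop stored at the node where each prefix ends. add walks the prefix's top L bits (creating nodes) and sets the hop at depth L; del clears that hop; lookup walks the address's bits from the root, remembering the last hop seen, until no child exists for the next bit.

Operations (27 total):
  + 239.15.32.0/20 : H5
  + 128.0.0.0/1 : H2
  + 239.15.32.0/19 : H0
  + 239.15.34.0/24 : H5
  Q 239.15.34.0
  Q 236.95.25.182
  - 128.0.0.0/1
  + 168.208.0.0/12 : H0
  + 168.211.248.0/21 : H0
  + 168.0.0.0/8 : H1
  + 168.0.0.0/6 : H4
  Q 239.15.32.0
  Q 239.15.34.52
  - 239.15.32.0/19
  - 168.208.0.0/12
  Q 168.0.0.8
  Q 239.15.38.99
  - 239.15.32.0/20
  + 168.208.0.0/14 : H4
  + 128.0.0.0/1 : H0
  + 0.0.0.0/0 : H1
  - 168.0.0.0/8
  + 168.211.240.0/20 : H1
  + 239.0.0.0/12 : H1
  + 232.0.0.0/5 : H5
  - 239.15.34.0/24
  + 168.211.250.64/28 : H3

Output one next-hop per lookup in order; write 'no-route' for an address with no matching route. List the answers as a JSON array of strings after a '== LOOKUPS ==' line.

Apply in order:
  + 239.15.32.0/20 (H5) depth=20
  + 128.0.0.0/1 (H2) depth=1
  + 239.15.32.0/19 (H0) depth=19
  + 239.15.34.0/24 (H5) depth=24
  lookup 239.15.34.0: bits 111011110000111100100010 walk d0:-→d1:H2→d2:-→d3:-→d4:-→d5:-→d6:-→d7:-→d8:-→d9:-→d10:-→d11:-→d12:-→d13:-→d14:-→d15:-→d16:-→d17:-→d18:-→d19:H0→d20:H5→d21:-→d22:-→d23:-→d24:H5 -> H5
  lookup 236.95.25.182: bits 111011 walk d0:-→d1:H2→d2:-→d3:-→d4:-→d5:-→d6:- -> H2
  del 128.0.0.0/1 (clear depth 1)
  + 168.208.0.0/12 (H0) depth=12
  + 168.211.248.0/21 (H0) depth=21
  + 168.0.0.0/8 (H1) depth=8
  + 168.0.0.0/6 (H4) depth=6
  lookup 239.15.32.0: bits 1110111100001111001000 walk d0:-→d1:-→d2:-→d3:-→d4:-→d5:-→d6:-→d7:-→d8:-→d9:-→d10:-→d11:-→d12:-→d13:-→d14:-→d15:-→d16:-→d17:-→d18:-→d19:H0→d20:H5→d21:-→d22:- -> H5
  lookup 239.15.34.52: bits 111011110000111100100010 walk d0:-→d1:-→d2:-→d3:-→d4:-→d5:-→d6:-→d7:-→d8:-→d9:-→d10:-→d11:-→d12:-→d13:-→d14:-→d15:-→d16:-→d17:-→d18:-→d19:H0→d20:H5→d21:-→d22:-→d23:-→d24:H5 -> H5
  del 239.15.32.0/19 (clear depth 19)
  del 168.208.0.0/12 (clear depth 12)
  lookup 168.0.0.8: bits 10101000 walk d0:-→d1:-→d2:-→d3:-→d4:-→d5:-→d6:H4→d7:-→d8:H1 -> H1
  lookup 239.15.38.99: bits 111011110000111100100 walk d0:-→d1:-→d2:-→d3:-→d4:-→d5:-→d6:-→d7:-→d8:-→d9:-→d10:-→d11:-→d12:-→d13:-→d14:-→d15:-→d16:-→d17:-→d18:-→d19:-→d20:H5→d21:- -> H5
  del 239.15.32.0/20 (clear depth 20)
  + 168.208.0.0/14 (H4) depth=14
  + 128.0.0.0/1 (H0) depth=1
  + 0.0.0.0/0 (H1) depth=0
  del 168.0.0.0/8 (clear depth 8)
  + 168.211.240.0/20 (H1) depth=20
  + 239.0.0.0/12 (H1) depth=12
  + 232.0.0.0/5 (H5) depth=5
  del 239.15.34.0/24 (clear depth 24)
  + 168.211.250.64/28 (H3) depth=28

== LOOKUPS ==
["H5","H2","H5","H5","H1","H5"]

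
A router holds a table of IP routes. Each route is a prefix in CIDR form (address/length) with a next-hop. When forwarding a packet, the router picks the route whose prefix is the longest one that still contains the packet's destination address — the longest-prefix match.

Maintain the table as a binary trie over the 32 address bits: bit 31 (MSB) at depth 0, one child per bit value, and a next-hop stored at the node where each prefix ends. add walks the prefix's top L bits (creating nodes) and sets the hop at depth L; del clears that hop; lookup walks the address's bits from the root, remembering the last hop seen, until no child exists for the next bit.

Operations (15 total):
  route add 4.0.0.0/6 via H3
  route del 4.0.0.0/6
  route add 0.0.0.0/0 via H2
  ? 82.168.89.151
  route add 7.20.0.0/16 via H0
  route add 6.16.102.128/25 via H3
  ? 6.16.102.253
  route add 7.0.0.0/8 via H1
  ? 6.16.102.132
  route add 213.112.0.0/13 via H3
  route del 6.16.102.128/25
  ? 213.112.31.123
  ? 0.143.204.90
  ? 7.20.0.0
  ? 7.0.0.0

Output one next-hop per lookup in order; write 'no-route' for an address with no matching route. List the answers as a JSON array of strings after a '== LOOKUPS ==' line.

Apply in order:
  add 4.0.0.0/6 -> H3 at depth 6
  - 4.0.0.0/6 clear@6
  add 0.0.0.0/0 -> H2 at depth 0
  ? 82.168.89.151  path d0:H2→d1:-  best=H2
  add 7.20.0.0/16 -> H0 at depth 16
  add 6.16.102.128/25 -> H3 at depth 25
  ? 6.16.102.253  path d0:H2→d1:-→d2:-→d3:-→d4:-→d5:-→d6:-→d7:-→d8:-→d9:-→d10:-→d11:-→d12:-→d13:-→d14:-→d15:-→d16:-→d17:-→d18:-→d19:-→d20:-→d21:-→d22:-→d23:-→d24:-→d25:H3  best=H3
  add 7.0.0.0/8 -> H1 at depth 8
  ? 6.16.102.132  path d0:H2→d1:-→d2:-→d3:-→d4:-→d5:-→d6:-→d7:-→d8:-→d9:-→d10:-→d11:-→d12:-→d13:-→d14:-→d15:-→d16:-→d17:-→d18:-→d19:-→d20:-→d21:-→d22:-→d23:-→d24:-→d25:H3  best=H3
  add 213.112.0.0/13 -> H3 at depth 13
  - 6.16.102.128/25 clear@25
  ? 213.112.31.123  path d0:H2→d1:-→d2:-→d3:-→d4:-→d5:-→d6:-→d7:-→d8:-→d9:-→d10:-→d11:-→d12:-→d13:H3  best=H3
  ? 0.143.204.90  path d0:H2→d1:-→d2:-→d3:-→d4:-→d5:-  best=H2
  ? 7.20.0.0  path d0:H2→d1:-→d2:-→d3:-→d4:-→d5:-→d6:-→d7:-→d8:H1→d9:-→d10:-→d11:-→d12:-→d13:-→d14:-→d15:-→d16:H0  best=H0
  ? 7.0.0.0  path d0:H2→d1:-→d2:-→d3:-→d4:-→d5:-→d6:-→d7:-→d8:H1→d9:-→d10:-→d11:-  best=H1

== LOOKUPS ==
["H2","H3","H3","H3","H2","H0","H1"]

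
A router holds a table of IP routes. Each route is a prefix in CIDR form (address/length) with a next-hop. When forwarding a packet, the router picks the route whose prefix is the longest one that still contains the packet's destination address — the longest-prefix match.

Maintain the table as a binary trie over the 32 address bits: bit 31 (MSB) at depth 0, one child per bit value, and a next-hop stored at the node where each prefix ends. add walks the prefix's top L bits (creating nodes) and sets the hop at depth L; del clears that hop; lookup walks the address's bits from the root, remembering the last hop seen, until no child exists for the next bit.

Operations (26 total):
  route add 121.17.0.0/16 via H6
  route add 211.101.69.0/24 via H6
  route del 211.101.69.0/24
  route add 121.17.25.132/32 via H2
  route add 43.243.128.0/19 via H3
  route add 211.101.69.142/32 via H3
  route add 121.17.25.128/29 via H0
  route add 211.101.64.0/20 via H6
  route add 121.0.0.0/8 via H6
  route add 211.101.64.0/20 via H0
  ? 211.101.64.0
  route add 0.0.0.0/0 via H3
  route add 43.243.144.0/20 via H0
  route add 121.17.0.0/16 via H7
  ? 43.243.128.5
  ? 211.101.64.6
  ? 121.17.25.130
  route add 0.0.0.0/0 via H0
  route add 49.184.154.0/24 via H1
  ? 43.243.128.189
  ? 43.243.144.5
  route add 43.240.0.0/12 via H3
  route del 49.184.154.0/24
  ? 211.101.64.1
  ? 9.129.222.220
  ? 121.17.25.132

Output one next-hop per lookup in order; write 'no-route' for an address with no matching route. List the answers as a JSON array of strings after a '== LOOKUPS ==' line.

Apply in order:
  + 121.17.0.0/16 (H6) depth=16
  + 211.101.69.0/24 (H6) depth=24
  - 211.101.69.0/24 clear@24
  + 121.17.25.132/32 (H2) depth=32
  + 43.243.128.0/19 (H3) depth=19
  + 211.101.69.142/32 (H3) depth=32
  + 121.17.25.128/29 (H0) depth=29
  + 211.101.64.0/20 (H6) depth=20
  + 121.0.0.0/8 (H6) depth=8
  + 211.101.64.0/20 (H0) depth=20
  Q 211.101.64.0: descend 110100110110010101000 ; hops seen [H0] ; pick H0
  + 0.0.0.0/0 (H3) depth=0
  + 43.243.144.0/20 (H0) depth=20
  + 121.17.0.0/16 (H7) depth=16
  Q 43.243.128.5: descend 0010101111110011100 ; hops seen [H3,H3] ; pick H3
  Q 211.101.64.6: descend 110100110110010101000 ; hops seen [H3,H0] ; pick H0
  Q 121.17.25.130: descend 01111001000100010001100110000 ; hops seen [H3,H6,H7,H0] ; pick H0
  + 0.0.0.0/0 (H0) depth=0
  + 49.184.154.0/24 (H1) depth=24
  Q 43.243.128.189: descend 0010101111110011100 ; hops seen [H0,H3] ; pick H3
  Q 43.243.144.5: descend 00101011111100111001 ; hops seen [H0,H3,H0] ; pick H0
  + 43.240.0.0/12 (H3) depth=12
  - 49.184.154.0/24 clear@24
  Q 211.101.64.1: descend 110100110110010101000 ; hops seen [H0,H0] ; pick H0
  Q 9.129.222.220: descend 00 ; hops seen [H0] ; pick H0
  Q 121.17.25.132: descend 01111001000100010001100110000100 ; hops seen [H0,H6,H7,H0,H2] ; pick H2

== LOOKUPS ==
["H0","H3","H0","H0","H3","H0","H0","H0","H2"]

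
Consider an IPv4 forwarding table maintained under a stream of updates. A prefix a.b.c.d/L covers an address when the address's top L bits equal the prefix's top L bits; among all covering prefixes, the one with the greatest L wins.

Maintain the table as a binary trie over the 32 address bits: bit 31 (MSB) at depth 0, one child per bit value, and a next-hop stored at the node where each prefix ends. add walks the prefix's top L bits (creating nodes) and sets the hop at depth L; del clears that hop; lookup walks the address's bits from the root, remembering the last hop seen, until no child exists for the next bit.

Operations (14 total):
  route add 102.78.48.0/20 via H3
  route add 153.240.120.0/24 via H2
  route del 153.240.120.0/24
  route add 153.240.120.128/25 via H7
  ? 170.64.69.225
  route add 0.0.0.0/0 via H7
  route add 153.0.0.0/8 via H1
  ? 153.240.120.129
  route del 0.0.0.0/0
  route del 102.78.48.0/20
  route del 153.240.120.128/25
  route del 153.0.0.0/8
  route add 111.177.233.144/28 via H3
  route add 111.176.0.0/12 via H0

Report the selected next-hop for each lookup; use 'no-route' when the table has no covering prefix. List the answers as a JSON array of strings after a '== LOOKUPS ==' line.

Apply in order:
  + 102.78.48.0/20 (H3) depth=20
  + 153.240.120.0/24 (H2) depth=24
  del 153.240.120.0/24 (clear depth 24)
  + 153.240.120.128/25 (H7) depth=25
  Q 170.64.69.225: descend 10 ; hops seen [∅] ; pick no-route
  + 0.0.0.0/0 (H7) depth=0
  + 153.0.0.0/8 (H1) depth=8
  Q 153.240.120.129: descend 1001100111110000011110001 ; hops seen [H7,H1,H7] ; pick H7
  del 0.0.0.0/0 (clear depth 0)
  del 102.78.48.0/20 (clear depth 20)
  del 153.240.120.128/25 (clear depth 25)
  del 153.0.0.0/8 (clear depth 8)
  + 111.177.233.144/28 (H3) depth=28
  + 111.176.0.0/12 (H0) depth=12

== LOOKUPS ==
["no-route","H7"]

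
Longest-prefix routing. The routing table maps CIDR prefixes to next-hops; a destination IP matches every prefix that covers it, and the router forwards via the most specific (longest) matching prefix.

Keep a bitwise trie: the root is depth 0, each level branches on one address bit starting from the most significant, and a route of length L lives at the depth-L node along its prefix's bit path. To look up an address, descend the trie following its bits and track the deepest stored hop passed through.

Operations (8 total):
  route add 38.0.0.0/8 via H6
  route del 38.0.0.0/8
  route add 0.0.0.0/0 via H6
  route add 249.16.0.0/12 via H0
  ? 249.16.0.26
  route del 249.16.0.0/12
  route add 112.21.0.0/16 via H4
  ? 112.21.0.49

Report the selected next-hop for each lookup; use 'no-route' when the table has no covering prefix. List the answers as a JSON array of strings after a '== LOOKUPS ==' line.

Apply in order:
  + 38.0.0.0/8 (H6) depth=8
  - 38.0.0.0/8 clear@8
  + 0.0.0.0/0 (H6) depth=0
  + 249.16.0.0/12 (H0) depth=12
  lookup 249.16.0.26: bits 111110010001 walk d0:H6→d1:-→d2:-→d3:-→d4:-→d5:-→d6:-→d7:-→d8:-→d9:-→d10:-→d11:-→d12:H0 -> H0
  - 249.16.0.0/12 clear@12
  + 112.21.0.0/16 (H4) depth=16
  lookup 112.21.0.49: bits 0111000000010101 walk d0:H6→d1:-→d2:-→d3:-→d4:-→d5:-→d6:-→d7:-→d8:-→d9:-→d10:-→d11:-→d12:-→d13:-→d14:-→d15:-→d16:H4 -> H4

== LOOKUPS ==
["H0","H4"]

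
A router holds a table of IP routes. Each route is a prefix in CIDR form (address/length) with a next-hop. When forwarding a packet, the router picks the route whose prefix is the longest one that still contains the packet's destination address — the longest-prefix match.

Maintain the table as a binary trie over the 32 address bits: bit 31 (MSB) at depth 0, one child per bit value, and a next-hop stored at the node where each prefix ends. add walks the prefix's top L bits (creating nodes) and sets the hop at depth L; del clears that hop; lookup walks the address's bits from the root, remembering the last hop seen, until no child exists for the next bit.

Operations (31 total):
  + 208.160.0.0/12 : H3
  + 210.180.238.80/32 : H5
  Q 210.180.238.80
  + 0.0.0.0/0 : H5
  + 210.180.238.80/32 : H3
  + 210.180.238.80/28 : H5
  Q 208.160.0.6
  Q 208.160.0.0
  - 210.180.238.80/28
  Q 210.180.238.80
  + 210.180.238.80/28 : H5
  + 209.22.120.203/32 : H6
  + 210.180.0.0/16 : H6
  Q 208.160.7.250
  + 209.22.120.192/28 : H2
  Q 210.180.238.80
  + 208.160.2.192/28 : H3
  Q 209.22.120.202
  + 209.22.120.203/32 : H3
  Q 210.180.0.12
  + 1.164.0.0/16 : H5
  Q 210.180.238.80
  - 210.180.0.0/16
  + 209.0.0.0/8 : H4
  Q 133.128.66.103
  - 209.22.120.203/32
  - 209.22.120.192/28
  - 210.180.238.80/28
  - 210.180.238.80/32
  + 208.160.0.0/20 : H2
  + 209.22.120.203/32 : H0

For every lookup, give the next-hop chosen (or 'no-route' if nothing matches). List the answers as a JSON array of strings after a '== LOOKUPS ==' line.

Trace:
  add 208.160.0.0/12 -> H3 at depth 12
  add 210.180.238.80/32 -> H5 at depth 32
  Q 210.180.238.80: descend 11010010101101001110111001010000 ; hops seen [H5] ; pick H5
  add 0.0.0.0/0 -> H5 at depth 0
  add 210.180.238.80/32 -> H3 at depth 32
  add 210.180.238.80/28 -> H5 at depth 28
  Q 208.160.0.6: descend 110100001010 ; hops seen [H5,H3] ; pick H3
  Q 208.160.0.0: descend 110100001010 ; hops seen [H5,H3] ; pick H3
  del 210.180.238.80/28 (clear depth 28)
  Q 210.180.238.80: descend 11010010101101001110111001010000 ; hops seen [H5,H3] ; pick H3
  add 210.180.238.80/28 -> H5 at depth 28
  add 209.22.120.203/32 -> H6 at depth 32
  add 210.180.0.0/16 -> H6 at depth 16
  Q 208.160.7.250: descend 110100001010 ; hops seen [H5,H3] ; pick H3
  add 209.22.120.192/28 -> H2 at depth 28
  Q 210.180.238.80: descend 11010010101101001110111001010000 ; hops seen [H5,H6,H5,H3] ; pick H3
  add 208.160.2.192/28 -> H3 at depth 28
  Q 209.22.120.202: descend 1101000100010110011110001100101 ; hops seen [H5,H2] ; pick H2
  add 209.22.120.203/32 -> H3 at depth 32
  Q 210.180.0.12: descend 1101001010110100 ; hops seen [H5,H6] ; pick H6
  add 1.164.0.0/16 -> H5 at depth 16
  Q 210.180.238.80: descend 11010010101101001110111001010000 ; hops seen [H5,H6,H5,H3] ; pick H3
  del 210.180.0.0/16 (clear depth 16)
  add 209.0.0.0/8 -> H4 at depth 8
  Q 133.128.66.103: descend 1 ; hops seen [H5] ; pick H5
  del 209.22.120.203/32 (clear depth 32)
  del 209.22.120.192/28 (clear depth 28)
  del 210.180.238.80/28 (clear depth 28)
  del 210.180.238.80/32 (clear depth 32)
  add 208.160.0.0/20 -> H2 at depth 20
  add 209.22.120.203/32 -> H0 at depth 32

== LOOKUPS ==
["H5","H3","H3","H3","H3","H3","H2","H6","H3","H5"]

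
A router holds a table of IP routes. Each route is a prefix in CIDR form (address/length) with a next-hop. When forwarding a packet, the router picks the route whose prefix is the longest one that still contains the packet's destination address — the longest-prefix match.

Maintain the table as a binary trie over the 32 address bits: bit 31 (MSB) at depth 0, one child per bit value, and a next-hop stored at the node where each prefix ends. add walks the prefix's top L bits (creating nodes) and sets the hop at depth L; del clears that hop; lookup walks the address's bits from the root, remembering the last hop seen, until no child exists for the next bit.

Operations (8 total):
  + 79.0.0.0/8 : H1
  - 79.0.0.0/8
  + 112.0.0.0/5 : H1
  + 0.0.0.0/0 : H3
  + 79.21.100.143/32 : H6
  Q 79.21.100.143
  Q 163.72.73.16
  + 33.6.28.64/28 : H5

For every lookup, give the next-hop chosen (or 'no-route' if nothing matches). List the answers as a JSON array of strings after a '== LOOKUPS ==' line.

Process each operation:
  + 79.0.0.0/8 (H1) depth=8
  - 79.0.0.0/8 clear@8
  + 112.0.0.0/5 (H1) depth=5
  + 0.0.0.0/0 (H3) depth=0
  + 79.21.100.143/32 (H6) depth=32
  lookup 79.21.100.143: bits 01001111000101010110010010001111 walk d0:H3→d1:-→d2:-→d3:-→d4:-→d5:-→d6:-→d7:-→d8:-→d9:-→d10:-→d11:-→d12:-→d13:-→d14:-→d15:-→d16:-→d17:-→d18:-→d19:-→d20:-→d21:-→d22:-→d23:-→d24:-→d25:-→d26:-→d27:-→d28:-→d29:-→d30:-→d31:-→d32:H6 -> H6
  lookup 163.72.73.16: bits ε walk d0:H3 -> H3
  + 33.6.28.64/28 (H5) depth=28

== LOOKUPS ==
["H6","H3"]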